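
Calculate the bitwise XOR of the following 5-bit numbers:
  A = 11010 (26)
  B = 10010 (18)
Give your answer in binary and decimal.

Apply ^ to each column (1 where bits differ):
  11010
^ 10010
-------
  01000

Answer: 01000 (8)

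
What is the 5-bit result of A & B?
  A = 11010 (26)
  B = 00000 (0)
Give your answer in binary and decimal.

Apply & to each column (1 only where both bits are 1):
  11010
& 00000
-------
  00000

Answer: 00000 (0)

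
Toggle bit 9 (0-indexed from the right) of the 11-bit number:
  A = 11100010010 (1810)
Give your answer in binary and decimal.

Mask = 1 << 9 = 01000000000
Bit 9 of A is 1; XOR with the mask flips it to 0.
  11100010010
^ 01000000000
-------------
  10100010010

Answer: 10100010010 (1298)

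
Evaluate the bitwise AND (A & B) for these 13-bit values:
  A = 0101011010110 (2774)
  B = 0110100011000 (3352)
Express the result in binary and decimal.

Apply & to each column (1 only where both bits are 1):
  0101011010110
& 0110100011000
---------------
  0100000010000

Answer: 0100000010000 (2064)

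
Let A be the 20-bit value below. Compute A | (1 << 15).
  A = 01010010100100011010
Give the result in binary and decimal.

Mask = 1 << 15 = 00001000000000000000
Bit 15 of A is 0, so OR-ing with the mask flips it to 1.
  01010010100100011010
| 00001000000000000000
----------------------
  01011010100100011010

Answer: 01011010100100011010 (370970)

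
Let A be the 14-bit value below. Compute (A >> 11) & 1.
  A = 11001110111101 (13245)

Bit 11 is the 12th from the right.
  11001110111101
    ^
That bit is 0.

Answer: 0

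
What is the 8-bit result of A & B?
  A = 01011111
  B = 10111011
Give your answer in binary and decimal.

Apply & to each column (1 only where both bits are 1):
  01011111
& 10111011
----------
  00011011

Answer: 00011011 (27)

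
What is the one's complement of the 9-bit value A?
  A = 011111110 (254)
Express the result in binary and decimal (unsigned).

Flip each bit (0->1, 1->0):
  011111110
  100000001

Answer: 100000001 (257)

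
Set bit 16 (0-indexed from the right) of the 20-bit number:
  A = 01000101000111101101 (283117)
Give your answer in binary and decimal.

Mask = 1 << 16 = 00010000000000000000
Bit 16 of A is 0, so OR-ing with the mask flips it to 1.
  01000101000111101101
| 00010000000000000000
----------------------
  01010101000111101101

Answer: 01010101000111101101 (348653)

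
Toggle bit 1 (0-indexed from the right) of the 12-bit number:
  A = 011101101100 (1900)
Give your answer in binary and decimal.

Mask = 1 << 1 = 000000000010
Bit 1 of A is 0; XOR with the mask flips it to 1.
  011101101100
^ 000000000010
--------------
  011101101110

Answer: 011101101110 (1902)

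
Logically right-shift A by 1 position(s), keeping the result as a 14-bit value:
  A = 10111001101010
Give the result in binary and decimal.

Logical shift right by 1: drop the bottom 1 bit(s), prepend 1 zero(s) on the left.
  10111001101010  ->  keep [1011100110101], discard [0], prepend 0
= 01011100110101

Answer: 01011100110101 (5941)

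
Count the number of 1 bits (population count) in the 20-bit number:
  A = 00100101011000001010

00100101011000001010
1-bits at positions (from bit 0 = LSB): 1, 3, 9, 10, 12, 14, 17
Count = 7

Answer: 7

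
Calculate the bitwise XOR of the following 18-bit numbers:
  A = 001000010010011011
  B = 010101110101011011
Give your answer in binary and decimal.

Apply ^ to each column (1 where bits differ):
  001000010010011011
^ 010101110101011011
--------------------
  011101100111000000

Answer: 011101100111000000 (121280)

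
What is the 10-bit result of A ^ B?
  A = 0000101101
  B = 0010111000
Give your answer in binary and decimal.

Apply ^ to each column (1 where bits differ):
  0000101101
^ 0010111000
------------
  0010010101

Answer: 0010010101 (149)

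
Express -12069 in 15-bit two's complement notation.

1. Binary of +12069:  010111100100101
2. Invert bits:     101000011011010
3. Add 1:           101000011011011

Answer: 101000011011011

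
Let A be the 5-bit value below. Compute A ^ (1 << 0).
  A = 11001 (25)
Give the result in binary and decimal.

Mask = 1 << 0 = 00001
Bit 0 of A is 1; XOR with the mask flips it to 0.
  11001
^ 00001
-------
  11000

Answer: 11000 (24)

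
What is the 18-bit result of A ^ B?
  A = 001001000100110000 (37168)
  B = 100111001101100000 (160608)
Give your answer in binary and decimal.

Apply ^ to each column (1 where bits differ):
  001001000100110000
^ 100111001101100000
--------------------
  101110001001010000

Answer: 101110001001010000 (189008)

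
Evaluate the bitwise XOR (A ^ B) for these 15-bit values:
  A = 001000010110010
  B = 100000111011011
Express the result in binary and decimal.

Apply ^ to each column (1 where bits differ):
  001000010110010
^ 100000111011011
-----------------
  101000101101001

Answer: 101000101101001 (20841)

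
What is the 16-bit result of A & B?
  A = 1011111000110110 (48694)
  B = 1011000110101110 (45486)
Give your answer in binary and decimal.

Apply & to each column (1 only where both bits are 1):
  1011111000110110
& 1011000110101110
------------------
  1011000000100110

Answer: 1011000000100110 (45094)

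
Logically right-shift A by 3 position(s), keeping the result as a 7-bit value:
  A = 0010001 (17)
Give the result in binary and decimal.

Logical shift right by 3: drop the bottom 3 bit(s), prepend 3 zero(s) on the left.
  0010001  ->  keep [0010], discard [001], prepend 000
= 0000010

Answer: 0000010 (2)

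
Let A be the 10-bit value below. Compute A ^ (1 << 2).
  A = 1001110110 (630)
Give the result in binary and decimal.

Mask = 1 << 2 = 0000000100
Bit 2 of A is 1; XOR with the mask flips it to 0.
  1001110110
^ 0000000100
------------
  1001110010

Answer: 1001110010 (626)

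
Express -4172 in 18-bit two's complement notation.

1. Binary of +4172:  000001000001001100
2. Invert bits:     111110111110110011
3. Add 1:           111110111110110100

Answer: 111110111110110100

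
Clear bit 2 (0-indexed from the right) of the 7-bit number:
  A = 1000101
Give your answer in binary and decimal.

Mask = ~(1 << 2) = 1111011
Bit 2 of A is 1, so AND-ing with the mask clears it to 0.
  1000101
& 1111011
---------
  1000001

Answer: 1000001 (65)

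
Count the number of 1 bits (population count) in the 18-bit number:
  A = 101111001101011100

101111001101011100
1-bits at positions (from bit 0 = LSB): 2, 3, 4, 6, 8, 9, 12, 13, 14, 15, 17
Count = 11

Answer: 11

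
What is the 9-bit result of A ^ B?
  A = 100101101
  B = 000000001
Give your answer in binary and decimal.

Apply ^ to each column (1 where bits differ):
  100101101
^ 000000001
-----------
  100101100

Answer: 100101100 (300)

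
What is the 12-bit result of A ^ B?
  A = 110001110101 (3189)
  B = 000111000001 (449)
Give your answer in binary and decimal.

Apply ^ to each column (1 where bits differ):
  110001110101
^ 000111000001
--------------
  110110110100

Answer: 110110110100 (3508)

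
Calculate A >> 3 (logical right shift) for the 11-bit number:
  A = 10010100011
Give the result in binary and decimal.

Logical shift right by 3: drop the bottom 3 bit(s), prepend 3 zero(s) on the left.
  10010100011  ->  keep [10010100], discard [011], prepend 000
= 00010010100

Answer: 00010010100 (148)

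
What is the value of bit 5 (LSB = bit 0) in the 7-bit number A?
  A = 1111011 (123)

Bit 5 is the 6th from the right.
  1111011
   ^
That bit is 1.

Answer: 1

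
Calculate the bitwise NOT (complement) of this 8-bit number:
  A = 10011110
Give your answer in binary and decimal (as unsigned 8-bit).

Flip each bit (0->1, 1->0):
  10011110
  01100001

Answer: 01100001 (97)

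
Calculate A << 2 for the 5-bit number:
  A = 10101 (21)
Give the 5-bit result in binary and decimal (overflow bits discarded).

Shift left by 2: drop the top 2 bit(s), append 2 zero(s) on the right.
  10101  ->  discard [10], keep [101], append 00
= 10100

Answer: 10100 (20)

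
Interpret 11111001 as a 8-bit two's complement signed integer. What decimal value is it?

MSB is 1, so the value is negative. Find the magnitude:
1. Invert bits:  00000110
2. Add 1:        00000111  = 7
3. Apply sign:   -7

Answer: -7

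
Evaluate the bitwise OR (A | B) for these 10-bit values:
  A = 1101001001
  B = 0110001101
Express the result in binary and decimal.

Apply | to each column (1 where either bit is 1):
  1101001001
| 0110001101
------------
  1111001101

Answer: 1111001101 (973)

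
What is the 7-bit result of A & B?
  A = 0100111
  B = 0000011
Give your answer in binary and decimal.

Apply & to each column (1 only where both bits are 1):
  0100111
& 0000011
---------
  0000011

Answer: 0000011 (3)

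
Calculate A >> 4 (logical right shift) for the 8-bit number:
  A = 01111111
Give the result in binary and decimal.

Logical shift right by 4: drop the bottom 4 bit(s), prepend 4 zero(s) on the left.
  01111111  ->  keep [0111], discard [1111], prepend 0000
= 00000111

Answer: 00000111 (7)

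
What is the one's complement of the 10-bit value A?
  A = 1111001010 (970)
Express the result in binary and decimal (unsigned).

Flip each bit (0->1, 1->0):
  1111001010
  0000110101

Answer: 0000110101 (53)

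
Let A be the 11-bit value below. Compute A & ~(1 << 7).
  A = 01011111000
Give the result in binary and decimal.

Mask = ~(1 << 7) = 11101111111
Bit 7 of A is 1, so AND-ing with the mask clears it to 0.
  01011111000
& 11101111111
-------------
  01001111000

Answer: 01001111000 (632)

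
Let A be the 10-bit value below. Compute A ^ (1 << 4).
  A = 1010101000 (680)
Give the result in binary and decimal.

Mask = 1 << 4 = 0000010000
Bit 4 of A is 0; XOR with the mask flips it to 1.
  1010101000
^ 0000010000
------------
  1010111000

Answer: 1010111000 (696)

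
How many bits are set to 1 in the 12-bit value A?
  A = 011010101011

011010101011
1-bits at positions (from bit 0 = LSB): 0, 1, 3, 5, 7, 9, 10
Count = 7

Answer: 7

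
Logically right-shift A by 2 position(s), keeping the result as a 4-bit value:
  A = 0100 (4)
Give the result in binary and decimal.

Logical shift right by 2: drop the bottom 2 bit(s), prepend 2 zero(s) on the left.
  0100  ->  keep [01], discard [00], prepend 00
= 0001

Answer: 0001 (1)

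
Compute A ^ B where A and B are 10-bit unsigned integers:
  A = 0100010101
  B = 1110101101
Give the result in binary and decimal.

Apply ^ to each column (1 where bits differ):
  0100010101
^ 1110101101
------------
  1010111000

Answer: 1010111000 (696)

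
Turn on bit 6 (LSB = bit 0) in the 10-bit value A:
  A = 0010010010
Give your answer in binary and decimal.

Mask = 1 << 6 = 0001000000
Bit 6 of A is 0, so OR-ing with the mask flips it to 1.
  0010010010
| 0001000000
------------
  0011010010

Answer: 0011010010 (210)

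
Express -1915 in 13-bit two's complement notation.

1. Binary of +1915:  0011101111011
2. Invert bits:     1100010000100
3. Add 1:           1100010000101

Answer: 1100010000101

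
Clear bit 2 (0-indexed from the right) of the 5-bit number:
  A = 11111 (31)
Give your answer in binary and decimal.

Mask = ~(1 << 2) = 11011
Bit 2 of A is 1, so AND-ing with the mask clears it to 0.
  11111
& 11011
-------
  11011

Answer: 11011 (27)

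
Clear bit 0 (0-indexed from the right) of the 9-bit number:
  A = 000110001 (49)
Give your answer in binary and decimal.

Mask = ~(1 << 0) = 111111110
Bit 0 of A is 1, so AND-ing with the mask clears it to 0.
  000110001
& 111111110
-----------
  000110000

Answer: 000110000 (48)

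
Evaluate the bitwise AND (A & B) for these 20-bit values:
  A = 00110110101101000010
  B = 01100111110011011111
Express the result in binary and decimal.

Apply & to each column (1 only where both bits are 1):
  00110110101101000010
& 01100111110011011111
----------------------
  00100110100001000010

Answer: 00100110100001000010 (157762)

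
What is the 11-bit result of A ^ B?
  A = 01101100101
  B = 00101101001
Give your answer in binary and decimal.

Apply ^ to each column (1 where bits differ):
  01101100101
^ 00101101001
-------------
  01000001100

Answer: 01000001100 (524)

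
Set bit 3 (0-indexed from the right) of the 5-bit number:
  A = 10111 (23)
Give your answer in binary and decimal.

Mask = 1 << 3 = 01000
Bit 3 of A is 0, so OR-ing with the mask flips it to 1.
  10111
| 01000
-------
  11111

Answer: 11111 (31)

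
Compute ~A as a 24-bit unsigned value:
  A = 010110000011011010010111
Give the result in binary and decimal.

Flip each bit (0->1, 1->0):
  010110000011011010010111
  101001111100100101101000

Answer: 101001111100100101101000 (10996072)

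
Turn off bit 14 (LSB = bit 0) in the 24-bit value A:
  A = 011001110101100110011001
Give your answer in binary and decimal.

Mask = ~(1 << 14) = 111111111011111111111111
Bit 14 of A is 1, so AND-ing with the mask clears it to 0.
  011001110101100110011001
& 111111111011111111111111
--------------------------
  011001110001100110011001

Answer: 011001110001100110011001 (6756761)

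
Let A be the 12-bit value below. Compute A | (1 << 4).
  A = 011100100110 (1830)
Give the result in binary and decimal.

Mask = 1 << 4 = 000000010000
Bit 4 of A is 0, so OR-ing with the mask flips it to 1.
  011100100110
| 000000010000
--------------
  011100110110

Answer: 011100110110 (1846)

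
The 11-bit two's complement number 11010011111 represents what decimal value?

MSB is 1, so the value is negative. Find the magnitude:
1. Invert bits:  00101100000
2. Add 1:        00101100001  = 353
3. Apply sign:   -353

Answer: -353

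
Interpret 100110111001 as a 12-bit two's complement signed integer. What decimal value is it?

MSB is 1, so the value is negative. Find the magnitude:
1. Invert bits:  011001000110
2. Add 1:        011001000111  = 1607
3. Apply sign:   -1607

Answer: -1607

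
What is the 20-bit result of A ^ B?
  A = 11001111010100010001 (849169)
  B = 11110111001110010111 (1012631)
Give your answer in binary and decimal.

Apply ^ to each column (1 where bits differ):
  11001111010100010001
^ 11110111001110010111
----------------------
  00111000011010000110

Answer: 00111000011010000110 (231046)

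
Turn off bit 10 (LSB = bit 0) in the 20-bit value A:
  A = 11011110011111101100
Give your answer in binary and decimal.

Mask = ~(1 << 10) = 11111111101111111111
Bit 10 of A is 1, so AND-ing with the mask clears it to 0.
  11011110011111101100
& 11111111101111111111
----------------------
  11011110001111101100

Answer: 11011110001111101100 (910316)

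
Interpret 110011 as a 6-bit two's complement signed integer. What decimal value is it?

MSB is 1, so the value is negative. Find the magnitude:
1. Invert bits:  001100
2. Add 1:        001101  = 13
3. Apply sign:   -13

Answer: -13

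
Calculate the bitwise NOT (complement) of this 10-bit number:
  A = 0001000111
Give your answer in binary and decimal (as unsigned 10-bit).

Flip each bit (0->1, 1->0):
  0001000111
  1110111000

Answer: 1110111000 (952)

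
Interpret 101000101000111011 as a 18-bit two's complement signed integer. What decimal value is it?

MSB is 1, so the value is negative. Find the magnitude:
1. Invert bits:  010111010111000100
2. Add 1:        010111010111000101  = 95685
3. Apply sign:   -95685

Answer: -95685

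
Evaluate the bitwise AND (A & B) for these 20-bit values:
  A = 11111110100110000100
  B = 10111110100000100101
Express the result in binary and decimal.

Apply & to each column (1 only where both bits are 1):
  11111110100110000100
& 10111110100000100101
----------------------
  10111110100000000100

Answer: 10111110100000000100 (780292)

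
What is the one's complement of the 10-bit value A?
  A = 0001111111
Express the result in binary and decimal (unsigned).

Flip each bit (0->1, 1->0):
  0001111111
  1110000000

Answer: 1110000000 (896)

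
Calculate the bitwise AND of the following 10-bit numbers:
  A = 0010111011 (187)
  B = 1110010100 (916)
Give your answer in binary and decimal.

Apply & to each column (1 only where both bits are 1):
  0010111011
& 1110010100
------------
  0010010000

Answer: 0010010000 (144)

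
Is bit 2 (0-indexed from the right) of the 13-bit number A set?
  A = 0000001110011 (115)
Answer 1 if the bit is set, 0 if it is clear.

Bit 2 is the 3rd from the right.
  0000001110011
            ^
That bit is 0.

Answer: 0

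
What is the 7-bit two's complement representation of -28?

1. Binary of +28:  0011100
2. Invert bits:     1100011
3. Add 1:           1100100

Answer: 1100100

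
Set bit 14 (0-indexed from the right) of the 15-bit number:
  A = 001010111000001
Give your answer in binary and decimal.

Mask = 1 << 14 = 100000000000000
Bit 14 of A is 0, so OR-ing with the mask flips it to 1.
  001010111000001
| 100000000000000
-----------------
  101010111000001

Answer: 101010111000001 (21953)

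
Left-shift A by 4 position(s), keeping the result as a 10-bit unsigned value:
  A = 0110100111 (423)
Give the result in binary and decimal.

Shift left by 4: drop the top 4 bit(s), append 4 zero(s) on the right.
  0110100111  ->  discard [0110], keep [100111], append 0000
= 1001110000

Answer: 1001110000 (624)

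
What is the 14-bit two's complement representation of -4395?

1. Binary of +4395:  01000100101011
2. Invert bits:     10111011010100
3. Add 1:           10111011010101

Answer: 10111011010101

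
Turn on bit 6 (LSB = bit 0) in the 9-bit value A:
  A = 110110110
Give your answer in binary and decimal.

Mask = 1 << 6 = 001000000
Bit 6 of A is 0, so OR-ing with the mask flips it to 1.
  110110110
| 001000000
-----------
  111110110

Answer: 111110110 (502)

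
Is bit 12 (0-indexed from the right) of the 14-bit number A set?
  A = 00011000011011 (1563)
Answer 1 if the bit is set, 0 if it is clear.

Bit 12 is the 13th from the right.
  00011000011011
   ^
That bit is 0.

Answer: 0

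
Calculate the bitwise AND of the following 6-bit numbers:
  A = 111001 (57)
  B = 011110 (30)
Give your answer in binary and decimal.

Apply & to each column (1 only where both bits are 1):
  111001
& 011110
--------
  011000

Answer: 011000 (24)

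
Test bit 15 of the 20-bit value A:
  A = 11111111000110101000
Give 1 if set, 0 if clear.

Bit 15 is the 16th from the right.
  11111111000110101000
      ^
That bit is 1.

Answer: 1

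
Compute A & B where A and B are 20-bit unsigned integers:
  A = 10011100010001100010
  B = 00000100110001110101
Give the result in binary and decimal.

Apply & to each column (1 only where both bits are 1):
  10011100010001100010
& 00000100110001110101
----------------------
  00000100010001100000

Answer: 00000100010001100000 (17504)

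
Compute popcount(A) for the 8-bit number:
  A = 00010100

00010100
1-bits at positions (from bit 0 = LSB): 2, 4
Count = 2

Answer: 2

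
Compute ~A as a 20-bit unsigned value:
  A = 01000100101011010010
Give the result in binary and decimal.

Flip each bit (0->1, 1->0):
  01000100101011010010
  10111011010100101101

Answer: 10111011010100101101 (767277)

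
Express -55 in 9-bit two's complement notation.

1. Binary of +55:  000110111
2. Invert bits:     111001000
3. Add 1:           111001001

Answer: 111001001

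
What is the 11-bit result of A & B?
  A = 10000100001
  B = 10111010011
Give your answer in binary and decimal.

Apply & to each column (1 only where both bits are 1):
  10000100001
& 10111010011
-------------
  10000000001

Answer: 10000000001 (1025)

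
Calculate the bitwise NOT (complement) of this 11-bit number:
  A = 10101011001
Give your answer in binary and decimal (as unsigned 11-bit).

Flip each bit (0->1, 1->0):
  10101011001
  01010100110

Answer: 01010100110 (678)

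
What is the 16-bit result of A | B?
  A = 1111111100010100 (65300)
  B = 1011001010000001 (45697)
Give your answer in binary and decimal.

Apply | to each column (1 where either bit is 1):
  1111111100010100
| 1011001010000001
------------------
  1111111110010101

Answer: 1111111110010101 (65429)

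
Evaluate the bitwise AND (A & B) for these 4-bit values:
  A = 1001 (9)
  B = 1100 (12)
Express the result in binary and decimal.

Apply & to each column (1 only where both bits are 1):
  1001
& 1100
------
  1000

Answer: 1000 (8)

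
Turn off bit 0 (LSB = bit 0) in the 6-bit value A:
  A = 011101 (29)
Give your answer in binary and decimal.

Mask = ~(1 << 0) = 111110
Bit 0 of A is 1, so AND-ing with the mask clears it to 0.
  011101
& 111110
--------
  011100

Answer: 011100 (28)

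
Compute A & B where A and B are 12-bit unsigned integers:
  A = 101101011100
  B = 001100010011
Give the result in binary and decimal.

Apply & to each column (1 only where both bits are 1):
  101101011100
& 001100010011
--------------
  001100010000

Answer: 001100010000 (784)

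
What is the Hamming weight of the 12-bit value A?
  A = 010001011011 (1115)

010001011011
1-bits at positions (from bit 0 = LSB): 0, 1, 3, 4, 6, 10
Count = 6

Answer: 6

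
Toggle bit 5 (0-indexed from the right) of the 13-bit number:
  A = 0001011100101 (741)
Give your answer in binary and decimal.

Mask = 1 << 5 = 0000000100000
Bit 5 of A is 1; XOR with the mask flips it to 0.
  0001011100101
^ 0000000100000
---------------
  0001011000101

Answer: 0001011000101 (709)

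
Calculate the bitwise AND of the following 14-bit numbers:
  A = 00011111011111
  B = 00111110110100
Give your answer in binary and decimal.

Apply & to each column (1 only where both bits are 1):
  00011111011111
& 00111110110100
----------------
  00011110010100

Answer: 00011110010100 (1940)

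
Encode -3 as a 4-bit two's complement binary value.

1. Binary of +3:  0011
2. Invert bits:     1100
3. Add 1:           1101

Answer: 1101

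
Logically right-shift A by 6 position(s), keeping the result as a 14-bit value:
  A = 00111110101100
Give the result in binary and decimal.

Logical shift right by 6: drop the bottom 6 bit(s), prepend 6 zero(s) on the left.
  00111110101100  ->  keep [00111110], discard [101100], prepend 000000
= 00000000111110

Answer: 00000000111110 (62)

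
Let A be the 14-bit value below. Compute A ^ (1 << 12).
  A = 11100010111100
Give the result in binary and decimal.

Mask = 1 << 12 = 01000000000000
Bit 12 of A is 1; XOR with the mask flips it to 0.
  11100010111100
^ 01000000000000
----------------
  10100010111100

Answer: 10100010111100 (10428)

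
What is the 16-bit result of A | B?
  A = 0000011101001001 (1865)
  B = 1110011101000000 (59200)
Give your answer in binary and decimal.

Apply | to each column (1 where either bit is 1):
  0000011101001001
| 1110011101000000
------------------
  1110011101001001

Answer: 1110011101001001 (59209)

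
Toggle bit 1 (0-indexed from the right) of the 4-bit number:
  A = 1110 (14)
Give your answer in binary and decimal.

Mask = 1 << 1 = 0010
Bit 1 of A is 1; XOR with the mask flips it to 0.
  1110
^ 0010
------
  1100

Answer: 1100 (12)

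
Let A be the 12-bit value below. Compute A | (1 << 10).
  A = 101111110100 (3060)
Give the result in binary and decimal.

Mask = 1 << 10 = 010000000000
Bit 10 of A is 0, so OR-ing with the mask flips it to 1.
  101111110100
| 010000000000
--------------
  111111110100

Answer: 111111110100 (4084)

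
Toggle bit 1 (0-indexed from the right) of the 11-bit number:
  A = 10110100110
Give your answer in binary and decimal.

Mask = 1 << 1 = 00000000010
Bit 1 of A is 1; XOR with the mask flips it to 0.
  10110100110
^ 00000000010
-------------
  10110100100

Answer: 10110100100 (1444)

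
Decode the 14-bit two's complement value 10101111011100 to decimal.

MSB is 1, so the value is negative. Find the magnitude:
1. Invert bits:  01010000100011
2. Add 1:        01010000100100  = 5156
3. Apply sign:   -5156

Answer: -5156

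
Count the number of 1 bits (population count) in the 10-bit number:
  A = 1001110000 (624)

1001110000
1-bits at positions (from bit 0 = LSB): 4, 5, 6, 9
Count = 4

Answer: 4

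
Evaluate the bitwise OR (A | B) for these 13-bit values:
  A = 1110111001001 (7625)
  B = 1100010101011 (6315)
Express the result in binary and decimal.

Apply | to each column (1 where either bit is 1):
  1110111001001
| 1100010101011
---------------
  1110111101011

Answer: 1110111101011 (7659)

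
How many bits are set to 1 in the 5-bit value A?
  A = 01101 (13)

01101
1-bits at positions (from bit 0 = LSB): 0, 2, 3
Count = 3

Answer: 3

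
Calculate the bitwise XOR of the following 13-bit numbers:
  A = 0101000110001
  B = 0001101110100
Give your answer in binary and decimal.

Apply ^ to each column (1 where bits differ):
  0101000110001
^ 0001101110100
---------------
  0100101000101

Answer: 0100101000101 (2373)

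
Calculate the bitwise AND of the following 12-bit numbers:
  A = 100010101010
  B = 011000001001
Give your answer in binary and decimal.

Apply & to each column (1 only where both bits are 1):
  100010101010
& 011000001001
--------------
  000000001000

Answer: 000000001000 (8)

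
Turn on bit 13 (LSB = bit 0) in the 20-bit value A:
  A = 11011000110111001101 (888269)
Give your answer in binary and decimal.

Mask = 1 << 13 = 00000010000000000000
Bit 13 of A is 0, so OR-ing with the mask flips it to 1.
  11011000110111001101
| 00000010000000000000
----------------------
  11011010110111001101

Answer: 11011010110111001101 (896461)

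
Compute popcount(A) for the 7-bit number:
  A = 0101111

0101111
1-bits at positions (from bit 0 = LSB): 0, 1, 2, 3, 5
Count = 5

Answer: 5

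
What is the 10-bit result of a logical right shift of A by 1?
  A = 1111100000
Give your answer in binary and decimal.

Logical shift right by 1: drop the bottom 1 bit(s), prepend 1 zero(s) on the left.
  1111100000  ->  keep [111110000], discard [0], prepend 0
= 0111110000

Answer: 0111110000 (496)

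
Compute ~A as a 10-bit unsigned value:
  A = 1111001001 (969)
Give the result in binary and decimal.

Flip each bit (0->1, 1->0):
  1111001001
  0000110110

Answer: 0000110110 (54)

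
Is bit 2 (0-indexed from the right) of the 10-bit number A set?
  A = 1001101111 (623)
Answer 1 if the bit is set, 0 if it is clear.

Bit 2 is the 3rd from the right.
  1001101111
         ^
That bit is 1.

Answer: 1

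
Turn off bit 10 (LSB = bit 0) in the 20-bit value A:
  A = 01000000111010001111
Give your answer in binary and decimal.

Mask = ~(1 << 10) = 11111111101111111111
Bit 10 of A is 1, so AND-ing with the mask clears it to 0.
  01000000111010001111
& 11111111101111111111
----------------------
  01000000101010001111

Answer: 01000000101010001111 (264847)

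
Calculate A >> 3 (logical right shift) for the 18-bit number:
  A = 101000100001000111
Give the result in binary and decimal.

Logical shift right by 3: drop the bottom 3 bit(s), prepend 3 zero(s) on the left.
  101000100001000111  ->  keep [101000100001000], discard [111], prepend 000
= 000101000100001000

Answer: 000101000100001000 (20744)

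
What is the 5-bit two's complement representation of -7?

1. Binary of +7:  00111
2. Invert bits:     11000
3. Add 1:           11001

Answer: 11001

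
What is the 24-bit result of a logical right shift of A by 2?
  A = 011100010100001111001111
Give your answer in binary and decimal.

Logical shift right by 2: drop the bottom 2 bit(s), prepend 2 zero(s) on the left.
  011100010100001111001111  ->  keep [0111000101000011110011], discard [11], prepend 00
= 000111000101000011110011

Answer: 000111000101000011110011 (1855731)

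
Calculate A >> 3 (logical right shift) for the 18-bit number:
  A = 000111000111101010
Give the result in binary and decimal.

Logical shift right by 3: drop the bottom 3 bit(s), prepend 3 zero(s) on the left.
  000111000111101010  ->  keep [000111000111101], discard [010], prepend 000
= 000000111000111101

Answer: 000000111000111101 (3645)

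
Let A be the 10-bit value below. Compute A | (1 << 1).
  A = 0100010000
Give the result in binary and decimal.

Mask = 1 << 1 = 0000000010
Bit 1 of A is 0, so OR-ing with the mask flips it to 1.
  0100010000
| 0000000010
------------
  0100010010

Answer: 0100010010 (274)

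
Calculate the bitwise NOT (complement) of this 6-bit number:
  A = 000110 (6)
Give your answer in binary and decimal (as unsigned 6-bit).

Flip each bit (0->1, 1->0):
  000110
  111001

Answer: 111001 (57)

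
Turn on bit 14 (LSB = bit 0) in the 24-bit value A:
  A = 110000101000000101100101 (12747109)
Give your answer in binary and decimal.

Mask = 1 << 14 = 000000000100000000000000
Bit 14 of A is 0, so OR-ing with the mask flips it to 1.
  110000101000000101100101
| 000000000100000000000000
--------------------------
  110000101100000101100101

Answer: 110000101100000101100101 (12763493)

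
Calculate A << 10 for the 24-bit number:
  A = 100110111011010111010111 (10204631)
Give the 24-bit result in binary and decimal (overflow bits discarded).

Shift left by 10: drop the top 10 bit(s), append 10 zero(s) on the right.
  100110111011010111010111  ->  discard [1001101110], keep [11010111010111], append 0000000000
= 110101110101110000000000

Answer: 110101110101110000000000 (14113792)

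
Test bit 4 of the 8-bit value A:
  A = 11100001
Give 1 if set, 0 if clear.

Bit 4 is the 5th from the right.
  11100001
     ^
That bit is 0.

Answer: 0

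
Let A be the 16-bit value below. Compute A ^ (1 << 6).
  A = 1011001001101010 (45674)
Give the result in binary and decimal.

Mask = 1 << 6 = 0000000001000000
Bit 6 of A is 1; XOR with the mask flips it to 0.
  1011001001101010
^ 0000000001000000
------------------
  1011001000101010

Answer: 1011001000101010 (45610)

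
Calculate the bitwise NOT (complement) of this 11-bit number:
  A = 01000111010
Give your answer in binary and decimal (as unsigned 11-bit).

Flip each bit (0->1, 1->0):
  01000111010
  10111000101

Answer: 10111000101 (1477)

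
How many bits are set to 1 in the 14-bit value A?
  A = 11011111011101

11011111011101
1-bits at positions (from bit 0 = LSB): 0, 2, 3, 4, 6, 7, 8, 9, 10, 12, 13
Count = 11

Answer: 11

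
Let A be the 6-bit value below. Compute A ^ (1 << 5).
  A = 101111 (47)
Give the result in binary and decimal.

Mask = 1 << 5 = 100000
Bit 5 of A is 1; XOR with the mask flips it to 0.
  101111
^ 100000
--------
  001111

Answer: 001111 (15)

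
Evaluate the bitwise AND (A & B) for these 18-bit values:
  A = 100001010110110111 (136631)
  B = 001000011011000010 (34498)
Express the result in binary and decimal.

Apply & to each column (1 only where both bits are 1):
  100001010110110111
& 001000011011000010
--------------------
  000000010010000010

Answer: 000000010010000010 (1154)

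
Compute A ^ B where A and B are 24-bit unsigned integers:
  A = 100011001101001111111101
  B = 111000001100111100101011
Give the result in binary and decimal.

Apply ^ to each column (1 where bits differ):
  100011001101001111111101
^ 111000001100111100101011
--------------------------
  011011000001110011010110

Answer: 011011000001110011010110 (7085270)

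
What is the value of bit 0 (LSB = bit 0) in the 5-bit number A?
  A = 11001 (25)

Bit 0 is the 1st from the right.
  11001
      ^
That bit is 1.

Answer: 1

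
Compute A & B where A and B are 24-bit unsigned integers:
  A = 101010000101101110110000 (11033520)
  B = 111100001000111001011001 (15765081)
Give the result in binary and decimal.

Apply & to each column (1 only where both bits are 1):
  101010000101101110110000
& 111100001000111001011001
--------------------------
  101000000000101000010000

Answer: 101000000000101000010000 (10488336)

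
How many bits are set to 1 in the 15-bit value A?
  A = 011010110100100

011010110100100
1-bits at positions (from bit 0 = LSB): 2, 5, 7, 8, 10, 12, 13
Count = 7

Answer: 7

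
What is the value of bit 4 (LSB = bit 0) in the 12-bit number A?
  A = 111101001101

Bit 4 is the 5th from the right.
  111101001101
         ^
That bit is 0.

Answer: 0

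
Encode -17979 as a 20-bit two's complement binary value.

1. Binary of +17979:  00000100011000111011
2. Invert bits:     11111011100111000100
3. Add 1:           11111011100111000101

Answer: 11111011100111000101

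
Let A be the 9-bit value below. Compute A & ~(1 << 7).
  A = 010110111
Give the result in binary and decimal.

Mask = ~(1 << 7) = 101111111
Bit 7 of A is 1, so AND-ing with the mask clears it to 0.
  010110111
& 101111111
-----------
  000110111

Answer: 000110111 (55)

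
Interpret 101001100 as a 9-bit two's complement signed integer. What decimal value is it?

MSB is 1, so the value is negative. Find the magnitude:
1. Invert bits:  010110011
2. Add 1:        010110100  = 180
3. Apply sign:   -180

Answer: -180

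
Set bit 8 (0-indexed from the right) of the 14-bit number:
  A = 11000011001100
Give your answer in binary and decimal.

Mask = 1 << 8 = 00000100000000
Bit 8 of A is 0, so OR-ing with the mask flips it to 1.
  11000011001100
| 00000100000000
----------------
  11000111001100

Answer: 11000111001100 (12748)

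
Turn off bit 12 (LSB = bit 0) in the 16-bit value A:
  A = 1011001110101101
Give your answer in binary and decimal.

Mask = ~(1 << 12) = 1110111111111111
Bit 12 of A is 1, so AND-ing with the mask clears it to 0.
  1011001110101101
& 1110111111111111
------------------
  1010001110101101

Answer: 1010001110101101 (41901)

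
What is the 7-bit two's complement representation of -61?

1. Binary of +61:  0111101
2. Invert bits:     1000010
3. Add 1:           1000011

Answer: 1000011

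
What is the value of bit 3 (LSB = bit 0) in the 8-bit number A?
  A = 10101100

Bit 3 is the 4th from the right.
  10101100
      ^
That bit is 1.

Answer: 1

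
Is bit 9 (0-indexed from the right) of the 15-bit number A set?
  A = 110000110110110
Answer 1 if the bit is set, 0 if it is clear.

Bit 9 is the 10th from the right.
  110000110110110
       ^
That bit is 0.

Answer: 0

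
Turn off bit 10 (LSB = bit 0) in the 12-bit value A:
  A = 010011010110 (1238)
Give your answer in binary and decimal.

Mask = ~(1 << 10) = 101111111111
Bit 10 of A is 1, so AND-ing with the mask clears it to 0.
  010011010110
& 101111111111
--------------
  000011010110

Answer: 000011010110 (214)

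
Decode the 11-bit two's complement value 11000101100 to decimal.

MSB is 1, so the value is negative. Find the magnitude:
1. Invert bits:  00111010011
2. Add 1:        00111010100  = 468
3. Apply sign:   -468

Answer: -468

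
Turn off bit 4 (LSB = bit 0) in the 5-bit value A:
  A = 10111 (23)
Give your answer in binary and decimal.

Mask = ~(1 << 4) = 01111
Bit 4 of A is 1, so AND-ing with the mask clears it to 0.
  10111
& 01111
-------
  00111

Answer: 00111 (7)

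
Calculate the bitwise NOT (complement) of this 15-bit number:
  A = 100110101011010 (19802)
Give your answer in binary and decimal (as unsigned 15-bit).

Flip each bit (0->1, 1->0):
  100110101011010
  011001010100101

Answer: 011001010100101 (12965)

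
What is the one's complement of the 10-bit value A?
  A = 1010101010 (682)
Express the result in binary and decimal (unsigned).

Flip each bit (0->1, 1->0):
  1010101010
  0101010101

Answer: 0101010101 (341)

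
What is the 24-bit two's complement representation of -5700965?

1. Binary of +5700965:  010101101111110101100101
2. Invert bits:     101010010000001010011010
3. Add 1:           101010010000001010011011

Answer: 101010010000001010011011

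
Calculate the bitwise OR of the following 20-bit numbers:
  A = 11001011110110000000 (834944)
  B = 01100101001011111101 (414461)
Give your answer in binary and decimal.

Apply | to each column (1 where either bit is 1):
  11001011110110000000
| 01100101001011111101
----------------------
  11101111111111111101

Answer: 11101111111111111101 (983037)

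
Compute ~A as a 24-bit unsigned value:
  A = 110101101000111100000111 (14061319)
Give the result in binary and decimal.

Flip each bit (0->1, 1->0):
  110101101000111100000111
  001010010111000011111000

Answer: 001010010111000011111000 (2715896)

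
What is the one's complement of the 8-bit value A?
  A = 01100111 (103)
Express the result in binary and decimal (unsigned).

Flip each bit (0->1, 1->0):
  01100111
  10011000

Answer: 10011000 (152)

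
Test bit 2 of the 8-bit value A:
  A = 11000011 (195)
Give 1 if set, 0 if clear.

Bit 2 is the 3rd from the right.
  11000011
       ^
That bit is 0.

Answer: 0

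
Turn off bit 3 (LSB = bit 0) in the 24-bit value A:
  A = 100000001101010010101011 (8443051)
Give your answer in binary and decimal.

Mask = ~(1 << 3) = 111111111111111111110111
Bit 3 of A is 1, so AND-ing with the mask clears it to 0.
  100000001101010010101011
& 111111111111111111110111
--------------------------
  100000001101010010100011

Answer: 100000001101010010100011 (8443043)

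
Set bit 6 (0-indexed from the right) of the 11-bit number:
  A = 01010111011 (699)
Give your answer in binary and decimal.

Mask = 1 << 6 = 00001000000
Bit 6 of A is 0, so OR-ing with the mask flips it to 1.
  01010111011
| 00001000000
-------------
  01011111011

Answer: 01011111011 (763)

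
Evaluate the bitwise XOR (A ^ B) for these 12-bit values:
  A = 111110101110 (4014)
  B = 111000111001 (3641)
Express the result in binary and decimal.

Apply ^ to each column (1 where bits differ):
  111110101110
^ 111000111001
--------------
  000110010111

Answer: 000110010111 (407)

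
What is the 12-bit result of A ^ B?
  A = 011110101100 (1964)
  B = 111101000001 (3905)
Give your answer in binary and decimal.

Apply ^ to each column (1 where bits differ):
  011110101100
^ 111101000001
--------------
  100011101101

Answer: 100011101101 (2285)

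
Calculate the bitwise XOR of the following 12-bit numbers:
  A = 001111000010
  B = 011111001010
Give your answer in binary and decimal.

Apply ^ to each column (1 where bits differ):
  001111000010
^ 011111001010
--------------
  010000001000

Answer: 010000001000 (1032)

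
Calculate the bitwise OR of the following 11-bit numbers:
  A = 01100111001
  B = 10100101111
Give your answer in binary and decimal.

Apply | to each column (1 where either bit is 1):
  01100111001
| 10100101111
-------------
  11100111111

Answer: 11100111111 (1855)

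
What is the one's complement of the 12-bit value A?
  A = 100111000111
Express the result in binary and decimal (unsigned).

Flip each bit (0->1, 1->0):
  100111000111
  011000111000

Answer: 011000111000 (1592)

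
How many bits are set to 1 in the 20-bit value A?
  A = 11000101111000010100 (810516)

11000101111000010100
1-bits at positions (from bit 0 = LSB): 2, 4, 9, 10, 11, 12, 14, 18, 19
Count = 9

Answer: 9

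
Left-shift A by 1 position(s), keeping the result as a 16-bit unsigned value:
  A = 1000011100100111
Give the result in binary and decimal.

Shift left by 1: drop the top 1 bit(s), append 1 zero(s) on the right.
  1000011100100111  ->  discard [1], keep [000011100100111], append 0
= 0000111001001110

Answer: 0000111001001110 (3662)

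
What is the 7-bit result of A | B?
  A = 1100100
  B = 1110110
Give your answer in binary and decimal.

Apply | to each column (1 where either bit is 1):
  1100100
| 1110110
---------
  1110110

Answer: 1110110 (118)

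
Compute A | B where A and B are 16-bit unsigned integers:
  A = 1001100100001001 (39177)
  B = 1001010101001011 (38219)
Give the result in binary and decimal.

Apply | to each column (1 where either bit is 1):
  1001100100001001
| 1001010101001011
------------------
  1001110101001011

Answer: 1001110101001011 (40267)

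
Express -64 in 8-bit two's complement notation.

1. Binary of +64:  01000000
2. Invert bits:     10111111
3. Add 1:           11000000

Answer: 11000000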